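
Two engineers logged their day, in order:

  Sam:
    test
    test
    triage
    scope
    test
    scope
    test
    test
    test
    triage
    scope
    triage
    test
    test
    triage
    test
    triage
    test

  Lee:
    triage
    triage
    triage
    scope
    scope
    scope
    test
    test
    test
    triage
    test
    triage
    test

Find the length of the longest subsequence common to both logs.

10

Match triage (Sam #3, Lee #3); then scope (Sam #4, Lee #5); then scope (Sam #6, Lee #6); then test (Sam #9, Lee #7); then test (Sam #13, Lee #8); then test (Sam #14, Lee #9); then triage (Sam #15, Lee #10); then test (Sam #16, Lee #11); then triage (Sam #17, Lee #12); then test (Sam #18, Lee #13) — 10 tasks in the same relative order in both. Since dp[18][13] = 10, nothing longer is possible.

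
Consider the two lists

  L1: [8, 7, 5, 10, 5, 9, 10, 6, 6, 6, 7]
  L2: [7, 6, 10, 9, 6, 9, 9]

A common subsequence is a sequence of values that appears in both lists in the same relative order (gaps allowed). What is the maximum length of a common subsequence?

4

One common subsequence of length 4: 7 (L1 #2, L2 #1) → 10 (L1 #4, L2 #3) → 9 (L1 #6, L2 #4) → 6 (L1 #8, L2 #5). Since dp[11][7] = 4, nothing longer is possible.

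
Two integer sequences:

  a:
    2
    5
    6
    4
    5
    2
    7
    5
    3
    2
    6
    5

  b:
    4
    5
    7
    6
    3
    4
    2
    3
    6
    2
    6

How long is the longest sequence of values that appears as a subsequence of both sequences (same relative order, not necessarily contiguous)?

One common subsequence of length 7: 5 (a #2, b #2), then 6 (a #3, b #4), then 4 (a #4, b #6), then 2 (a #6, b #7), then 3 (a #9, b #8), then 2 (a #10, b #10), then 6 (a #11, b #11), and the DP table's final entry dp[12][11] is also 7, so no common subsequence is longer.

7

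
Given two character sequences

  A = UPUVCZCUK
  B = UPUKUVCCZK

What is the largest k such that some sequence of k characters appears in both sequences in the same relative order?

7

Taking U (A #1, B #1); then P (A #2, B #2); then U (A #3, B #5); then V (A #4, B #6); then C (A #5, B #8); then Z (A #6, B #9); then K (A #9, B #10) gives a common subsequence of length 7. Since dp[9][10] = 7, nothing longer is possible.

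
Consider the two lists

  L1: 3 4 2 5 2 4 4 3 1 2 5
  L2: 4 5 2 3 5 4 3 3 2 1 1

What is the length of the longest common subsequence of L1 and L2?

Let dp[i][j] be the LCS length of the first i values of L1 and the first j values of L2. dp[i][j] = dp[i-1][j-1]+1 when the i-th and j-th values match, else max(dp[i-1][j], dp[i][j-1]).
    ·  4  5  2  3  5  4  3  3  2  1  1
 ·  0  0  0  0  0  0  0  0  0  0  0  0
 3  0  0  0  0  1  1  1  1  1  1  1  1
 4  0  1  1  1  1  1  2  2  2  2  2  2
 2  0  1  1  2  2  2  2  2  2  3  3  3
 5  0  1  2  2  2  3  3  3  3  3  3  3
 2  0  1  2  3  3  3  3  3  3  4  4  4
 4  0  1  2  3  3  3  4  4  4  4  4  4
 4  0  1  2  3  3  3  4  4  4  4  4  4
 3  0  1  2  3  4  4  4  5  5  5  5  5
 1  0  1  2  3  4  4  4  5  5  5  6  6
 2  0  1  2  3  4  4  4  5  5  6  6  6
 5  0  1  2  3  4  5  5  5  5  6  6  6
dp[11][11] = 6. One LCS (by backtracking along matches): 4, 2, 5, 4, 3, 1.

6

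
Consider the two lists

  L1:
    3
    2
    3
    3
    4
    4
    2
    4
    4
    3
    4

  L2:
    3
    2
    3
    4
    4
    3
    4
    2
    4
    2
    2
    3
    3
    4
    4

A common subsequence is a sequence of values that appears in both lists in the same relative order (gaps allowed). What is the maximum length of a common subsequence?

9

Pick 3 at L1[1]=L2[1], then 2 at L1[2]=L2[2], then 3 at L1[3]=L2[3], then 3 at L1[4]=L2[6], then 4 at L1[5]=L2[7], then 4 at L1[6]=L2[9], then 2 at L1[7]=L2[11], then 4 at L1[9]=L2[14], then 4 at L1[11]=L2[15]; all 9 values appear in both, in order. Since dp[11][15] = 9, nothing longer is possible.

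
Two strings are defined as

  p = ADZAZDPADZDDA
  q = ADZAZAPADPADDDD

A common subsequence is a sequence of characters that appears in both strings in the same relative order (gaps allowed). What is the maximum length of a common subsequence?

11

Taking A (p #1, q #1), D (p #2, q #2), Z (p #3, q #3), A (p #4, q #4), Z (p #5, q #5), D (p #6, q #9), P (p #7, q #10), A (p #8, q #11), D (p #9, q #13), D (p #11, q #14), D (p #12, q #15) gives a common subsequence of length 11. Since dp[13][15] = 11, nothing longer is possible.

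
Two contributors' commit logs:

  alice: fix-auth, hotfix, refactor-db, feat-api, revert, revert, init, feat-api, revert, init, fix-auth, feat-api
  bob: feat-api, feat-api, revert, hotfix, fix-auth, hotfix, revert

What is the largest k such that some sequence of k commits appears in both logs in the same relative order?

4

Match feat-api (alice #4, bob #1), then feat-api (alice #8, bob #2), then revert (alice #9, bob #3), then fix-auth (alice #11, bob #5) — 4 commits in the same relative order in both. The LCS DP gives dp[12][7] = 4, so this is optimal.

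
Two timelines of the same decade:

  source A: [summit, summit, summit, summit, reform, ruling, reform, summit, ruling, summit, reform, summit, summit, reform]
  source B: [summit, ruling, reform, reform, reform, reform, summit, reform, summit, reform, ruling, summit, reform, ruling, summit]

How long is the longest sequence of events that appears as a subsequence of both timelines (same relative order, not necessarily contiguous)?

8

One common subsequence of length 8: summit (source A #1, source B #1) → summit (source A #2, source B #7) → summit (source A #4, source B #9) → reform (source A #5, source B #10) → ruling (source A #6, source B #11) → reform (source A #7, source B #13) → ruling (source A #9, source B #14) → summit (source A #13, source B #15). Since dp[14][15] = 8, nothing longer is possible.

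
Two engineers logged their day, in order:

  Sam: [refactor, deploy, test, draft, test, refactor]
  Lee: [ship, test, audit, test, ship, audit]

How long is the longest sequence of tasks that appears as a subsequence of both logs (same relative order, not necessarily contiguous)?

Pick test (Sam #3, Lee #2) → test (Sam #5, Lee #4); all 2 tasks appear in both, in order. Since dp[6][6] = 2, nothing longer is possible.

2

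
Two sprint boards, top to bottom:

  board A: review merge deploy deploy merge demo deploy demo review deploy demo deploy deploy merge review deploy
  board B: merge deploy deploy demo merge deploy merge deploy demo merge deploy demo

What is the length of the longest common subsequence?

Taking merge (board A #2, board B #1); then deploy (board A #3, board B #2); then deploy (board A #4, board B #3); then merge (board A #5, board B #5); then deploy (board A #7, board B #6); then deploy (board A #10, board B #8); then demo (board A #11, board B #9); then merge (board A #14, board B #10); then deploy (board A #16, board B #11) gives a common subsequence of length 9. The LCS DP gives dp[16][12] = 9, so this is optimal.

9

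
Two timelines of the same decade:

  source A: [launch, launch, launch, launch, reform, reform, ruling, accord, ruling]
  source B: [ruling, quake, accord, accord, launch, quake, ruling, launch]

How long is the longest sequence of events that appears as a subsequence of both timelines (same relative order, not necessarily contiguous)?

Match ruling (source A #7, source B #1), accord (source A #8, source B #4), ruling (source A #9, source B #7) — 3 events in the same relative order in both. The LCS DP gives dp[9][8] = 3, so this is optimal.

3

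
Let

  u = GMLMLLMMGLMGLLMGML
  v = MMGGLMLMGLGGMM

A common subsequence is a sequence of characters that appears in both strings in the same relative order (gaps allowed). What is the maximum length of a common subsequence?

Taking G [1,4], L [3,5], M [4,6], L [6,7], M [8,8], G [9,9], L [10,10], G [12,12], M [15,13], M [17,14] gives a common subsequence of length 10. The LCS DP gives dp[18][14] = 10, so this is optimal.

10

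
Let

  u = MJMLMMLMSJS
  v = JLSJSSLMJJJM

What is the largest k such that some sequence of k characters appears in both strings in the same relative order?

5

Let dp[i][j] be the LCS length of the first i characters of u and the first j characters of v. dp[i][j] = dp[i-1][j-1]+1 when the i-th and j-th characters match, else max(dp[i-1][j], dp[i][j-1]).
    ·  J  L  S  J  S  S  L  M  J  J  J  M
 ·  0  0  0  0  0  0  0  0  0  0  0  0  0
 M  0  0  0  0  0  0  0  0  1  1  1  1  1
 J  0  1  1  1  1  1  1  1  1  2  2  2  2
 M  0  1  1  1  1  1  1  1  2  2  2  2  3
 L  0  1  2  2  2  2  2  2  2  2  2  2  3
 M  0  1  2  2  2  2  2  2  3  3  3  3  3
 M  0  1  2  2  2  2  2  2  3  3  3  3  4
 L  0  1  2  2  2  2  2  3  3  3  3  3  4
 M  0  1  2  2  2  2  2  3  4  4  4  4  4
 S  0  1  2  3  3  3  3  3  4  4  4  4  4
 J  0  1  2  3  4  4  4  4  4  5  5  5  5
 S  0  1  2  3  4  5  5  5  5  5  5  5  5
dp[11][12] = 5. One LCS (by backtracking along matches): JLLMJ.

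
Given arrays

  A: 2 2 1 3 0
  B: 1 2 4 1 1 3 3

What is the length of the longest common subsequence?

3

Taking 2 at A[1]=B[2]; then 1 at A[3]=B[5]; then 3 at A[4]=B[7] gives a common subsequence of length 3. dp[5][7] = 3 confirms this is the maximum.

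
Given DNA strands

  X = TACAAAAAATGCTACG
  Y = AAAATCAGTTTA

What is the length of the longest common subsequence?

Taking A at X[2]=Y[1] → A at X[4]=Y[2] → A at X[5]=Y[3] → A at X[6]=Y[4] → A at X[7]=Y[7] → T at X[10]=Y[10] → T at X[13]=Y[11] → A at X[14]=Y[12] gives a common subsequence of length 8, and the DP table's final entry dp[16][12] is also 8, so no common subsequence is longer.

8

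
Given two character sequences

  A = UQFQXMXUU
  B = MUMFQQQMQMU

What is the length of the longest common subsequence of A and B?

5

Match U [1,2], Q [2,7], Q [4,9], M [6,10], U [9,11] — 5 characters in the same relative order in both. The LCS DP gives dp[9][11] = 5, so this is optimal.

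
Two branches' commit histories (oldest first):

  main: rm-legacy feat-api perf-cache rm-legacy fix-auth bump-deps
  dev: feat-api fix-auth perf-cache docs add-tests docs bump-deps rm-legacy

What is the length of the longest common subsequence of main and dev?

3

Pick feat-api [2,1] → perf-cache [3,3] → rm-legacy [4,8]; all 3 commits appear in both, in order, and the DP table's final entry dp[6][8] is also 3, so no common subsequence is longer.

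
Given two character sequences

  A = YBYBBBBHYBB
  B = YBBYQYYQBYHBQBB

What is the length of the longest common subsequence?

7

One common subsequence of length 7: Y (A #1, B #1), B (A #2, B #3), Y (A #3, B #7), B (A #4, B #9), B (A #5, B #12), B (A #10, B #14), B (A #11, B #15). The LCS DP gives dp[11][15] = 7, so this is optimal.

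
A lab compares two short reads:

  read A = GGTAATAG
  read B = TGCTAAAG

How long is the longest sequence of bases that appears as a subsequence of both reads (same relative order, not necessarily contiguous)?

6

Match G (read A #1, read B #2), then T (read A #3, read B #4), then A (read A #4, read B #5), then A (read A #5, read B #6), then A (read A #7, read B #7), then G (read A #8, read B #8) — 6 bases in the same relative order in both. The LCS DP gives dp[8][8] = 6, so this is optimal.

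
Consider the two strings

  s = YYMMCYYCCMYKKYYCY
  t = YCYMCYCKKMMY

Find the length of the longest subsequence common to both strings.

Taking Y at s[1]=t[1] → Y at s[2]=t[3] → M at s[4]=t[4] → C at s[5]=t[5] → Y at s[7]=t[6] → C at s[9]=t[7] → K at s[12]=t[8] → K at s[13]=t[9] → Y at s[17]=t[12] gives a common subsequence of length 9, and the DP table's final entry dp[17][12] is also 9, so no common subsequence is longer.

9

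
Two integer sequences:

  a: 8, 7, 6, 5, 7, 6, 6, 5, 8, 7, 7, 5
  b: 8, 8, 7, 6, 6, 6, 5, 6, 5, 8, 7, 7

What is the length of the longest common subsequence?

Let dp[i][j] be the LCS length of the first i values of a and the first j values of b. dp[i][j] = dp[i-1][j-1]+1 when the i-th and j-th values match, else max(dp[i-1][j], dp[i][j-1]).
    ·  8  8  7  6  6  6  5  6  5  8  7  7
 ·  0  0  0  0  0  0  0  0  0  0  0  0  0
 8  0  1  1  1  1  1  1  1  1  1  1  1  1
 7  0  1  1  2  2  2  2  2  2  2  2  2  2
 6  0  1  1  2  3  3  3  3  3  3  3  3  3
 5  0  1  1  2  3  3  3  4  4  4  4  4  4
 7  0  1  1  2  3  3  3  4  4  4  4  5  5
 6  0  1  1  2  3  4  4  4  5  5  5  5  5
 6  0  1  1  2  3  4  5  5  5  5  5  5  5
 5  0  1  1  2  3  4  5  6  6  6  6  6  6
 8  0  1  2  2  3  4  5  6  6  6  7  7  7
 7  0  1  2  3  3  4  5  6  6  6  7  8  8
 7  0  1  2  3  3  4  5  6  6  6  7  8  9
 5  0  1  2  3  3  4  5  6  6  7  7  8  9
dp[12][12] = 9. One LCS (by backtracking along matches): 8, 7, 6, 5, 6, 5, 8, 7, 7.

9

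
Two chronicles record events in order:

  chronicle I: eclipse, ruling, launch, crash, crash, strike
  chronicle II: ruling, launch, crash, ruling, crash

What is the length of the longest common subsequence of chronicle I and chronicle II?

Match ruling at chronicle I[2]=chronicle II[1] → launch at chronicle I[3]=chronicle II[2] → crash at chronicle I[4]=chronicle II[3] → crash at chronicle I[5]=chronicle II[5] — 4 events in the same relative order in both. dp[6][5] = 4 confirms this is the maximum.

4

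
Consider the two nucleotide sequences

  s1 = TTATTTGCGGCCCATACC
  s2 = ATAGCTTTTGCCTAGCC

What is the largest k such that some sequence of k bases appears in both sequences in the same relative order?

12

Pick T [1,2], T [2,6], T [4,7], T [5,8], T [6,9], G [10,10], C [12,11], C [13,12], T [15,13], A [16,14], C [17,16], C [18,17]; all 12 bases appear in both, in order. The LCS DP gives dp[18][17] = 12, so this is optimal.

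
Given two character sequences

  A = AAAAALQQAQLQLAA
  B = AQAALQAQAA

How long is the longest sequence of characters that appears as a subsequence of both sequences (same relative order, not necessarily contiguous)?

Let dp[i][j] be the LCS length of the first i characters of A and the first j characters of B. dp[i][j] = dp[i-1][j-1]+1 when the i-th and j-th characters match, else max(dp[i-1][j], dp[i][j-1]).
    ·  A  Q  A  A  L  Q  A  Q  A  A
 ·  0  0  0  0  0  0  0  0  0  0  0
 A  0  1  1  1  1  1  1  1  1  1  1
 A  0  1  1  2  2  2  2  2  2  2  2
 A  0  1  1  2  3  3  3  3  3  3  3
 A  0  1  1  2  3  3  3  4  4  4  4
 A  0  1  1  2  3  3  3  4  4  5  5
 L  0  1  1  2  3  4  4  4  4  5  5
 Q  0  1  2  2  3  4  5  5  5  5  5
 Q  0  1  2  2  3  4  5  5  6  6  6
 A  0  1  2  3  3  4  5  6  6  7  7
 Q  0  1  2  3  3  4  5  6  7  7  7
 L  0  1  2  3  3  4  5  6  7  7  7
 Q  0  1  2  3  3  4  5  6  7  7  7
 L  0  1  2  3  3  4  5  6  7  7  7
 A  0  1  2  3  4  4  5  6  7  8  8
 A  0  1  2  3  4  4  5  6  7  8  9
dp[15][10] = 9. One LCS (by backtracking along matches): AAALQAQAA.

9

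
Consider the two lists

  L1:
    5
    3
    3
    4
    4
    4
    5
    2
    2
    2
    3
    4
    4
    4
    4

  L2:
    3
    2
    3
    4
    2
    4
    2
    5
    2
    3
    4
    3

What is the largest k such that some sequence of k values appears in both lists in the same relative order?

Taking 3 at L1[2]=L2[1], 3 at L1[3]=L2[3], 4 at L1[4]=L2[4], 4 at L1[5]=L2[6], 5 at L1[7]=L2[8], 2 at L1[10]=L2[9], 3 at L1[11]=L2[10], 4 at L1[12]=L2[11] gives a common subsequence of length 8, and the DP table's final entry dp[15][12] is also 8, so no common subsequence is longer.

8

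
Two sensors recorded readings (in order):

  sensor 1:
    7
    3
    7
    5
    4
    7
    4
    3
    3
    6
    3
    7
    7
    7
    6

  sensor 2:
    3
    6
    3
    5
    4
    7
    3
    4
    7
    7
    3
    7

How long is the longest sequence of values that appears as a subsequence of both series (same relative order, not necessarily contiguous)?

8

Match 3 (sensor 1 #2, sensor 2 #3); then 5 (sensor 1 #4, sensor 2 #4); then 4 (sensor 1 #5, sensor 2 #5); then 7 (sensor 1 #6, sensor 2 #6); then 4 (sensor 1 #7, sensor 2 #8); then 7 (sensor 1 #12, sensor 2 #9); then 7 (sensor 1 #13, sensor 2 #10); then 7 (sensor 1 #14, sensor 2 #12) — 8 values in the same relative order in both. Since dp[15][12] = 8, nothing longer is possible.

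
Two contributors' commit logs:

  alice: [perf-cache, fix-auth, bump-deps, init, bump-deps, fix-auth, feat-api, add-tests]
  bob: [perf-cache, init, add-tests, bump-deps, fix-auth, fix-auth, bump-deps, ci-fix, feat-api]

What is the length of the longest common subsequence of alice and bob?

5

Pick perf-cache [1,1], then init [4,2], then bump-deps [5,4], then fix-auth [6,6], then feat-api [7,9]; all 5 commits appear in both, in order, and the DP table's final entry dp[8][9] is also 5, so no common subsequence is longer.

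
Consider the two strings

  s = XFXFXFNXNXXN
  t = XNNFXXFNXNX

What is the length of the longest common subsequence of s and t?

9

Let dp[i][j] be the LCS length of the first i characters of s and the first j characters of t. dp[i][j] = dp[i-1][j-1]+1 when the i-th and j-th characters match, else max(dp[i-1][j], dp[i][j-1]).
    ·  X  N  N  F  X  X  F  N  X  N  X
 ·  0  0  0  0  0  0  0  0  0  0  0  0
 X  0  1  1  1  1  1  1  1  1  1  1  1
 F  0  1  1  1  2  2  2  2  2  2  2  2
 X  0  1  1  1  2  3  3  3  3  3  3  3
 F  0  1  1  1  2  3  3  4  4  4  4  4
 X  0  1  1  1  2  3  4  4  4  5  5  5
 F  0  1  1  1  2  3  4  5  5  5  5  5
 N  0  1  2  2  2  3  4  5  6  6  6  6
 X  0  1  2  2  2  3  4  5  6  7  7  7
 N  0  1  2  3  3  3  4  5  6  7  8  8
 X  0  1  2  3  3  4  4  5  6  7  8  9
 X  0  1  2  3  3  4  5  5  6  7  8  9
 N  0  1  2  3  3  4  5  5  6  7  8  9
dp[12][11] = 9. One LCS (by backtracking along matches): XFXXFNXNX.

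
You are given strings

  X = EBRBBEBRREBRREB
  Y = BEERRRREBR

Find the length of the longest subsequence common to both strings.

8

One common subsequence of length 8: E at X[1]=Y[2], then E at X[6]=Y[3], then R at X[8]=Y[4], then R at X[9]=Y[5], then R at X[12]=Y[6], then R at X[13]=Y[7], then E at X[14]=Y[8], then B at X[15]=Y[9]. Since dp[15][10] = 8, nothing longer is possible.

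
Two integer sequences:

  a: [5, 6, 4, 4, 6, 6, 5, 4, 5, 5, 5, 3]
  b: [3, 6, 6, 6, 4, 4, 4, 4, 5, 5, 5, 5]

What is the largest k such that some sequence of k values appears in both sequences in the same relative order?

7

Let dp[i][j] be the LCS length of the first i values of a and the first j values of b. dp[i][j] = dp[i-1][j-1]+1 when the i-th and j-th values match, else max(dp[i-1][j], dp[i][j-1]).
    ·  3  6  6  6  4  4  4  4  5  5  5  5
 ·  0  0  0  0  0  0  0  0  0  0  0  0  0
 5  0  0  0  0  0  0  0  0  0  1  1  1  1
 6  0  0  1  1  1  1  1  1  1  1  1  1  1
 4  0  0  1  1  1  2  2  2  2  2  2  2  2
 4  0  0  1  1  1  2  3  3  3  3  3  3  3
 6  0  0  1  2  2  2  3  3  3  3  3  3  3
 6  0  0  1  2  3  3  3  3  3  3  3  3  3
 5  0  0  1  2  3  3  3  3  3  4  4  4  4
 4  0  0  1  2  3  4  4  4  4  4  4  4  4
 5  0  0  1  2  3  4  4  4  4  5  5  5  5
 5  0  0  1  2  3  4  4  4  4  5  6  6  6
 5  0  0  1  2  3  4  4  4  4  5  6  7  7
 3  0  1  1  2  3  4  4  4  4  5  6  7  7
dp[12][12] = 7. One LCS (by backtracking along matches): 6, 4, 4, 5, 5, 5, 5.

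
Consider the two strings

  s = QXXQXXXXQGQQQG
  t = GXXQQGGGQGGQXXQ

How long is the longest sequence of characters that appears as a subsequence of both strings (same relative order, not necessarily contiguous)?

8

Taking X [2,2]; then X [3,3]; then Q [4,4]; then Q [9,5]; then G [10,8]; then Q [11,9]; then Q [12,12]; then Q [13,15] gives a common subsequence of length 8. Since dp[14][15] = 8, nothing longer is possible.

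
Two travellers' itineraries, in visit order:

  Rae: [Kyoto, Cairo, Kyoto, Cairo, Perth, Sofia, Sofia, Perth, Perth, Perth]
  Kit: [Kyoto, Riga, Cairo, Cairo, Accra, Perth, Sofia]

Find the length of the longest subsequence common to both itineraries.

Taking Kyoto (Rae #1, Kit #1) → Cairo (Rae #2, Kit #3) → Cairo (Rae #4, Kit #4) → Perth (Rae #5, Kit #6) → Sofia (Rae #7, Kit #7) gives a common subsequence of length 5. dp[10][7] = 5 confirms this is the maximum.

5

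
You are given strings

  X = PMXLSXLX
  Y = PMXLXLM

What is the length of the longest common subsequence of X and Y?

6

Pick P (X #1, Y #1), then M (X #2, Y #2), then X (X #3, Y #3), then L (X #4, Y #4), then X (X #6, Y #5), then L (X #7, Y #6); all 6 characters appear in both, in order. dp[8][7] = 6 confirms this is the maximum.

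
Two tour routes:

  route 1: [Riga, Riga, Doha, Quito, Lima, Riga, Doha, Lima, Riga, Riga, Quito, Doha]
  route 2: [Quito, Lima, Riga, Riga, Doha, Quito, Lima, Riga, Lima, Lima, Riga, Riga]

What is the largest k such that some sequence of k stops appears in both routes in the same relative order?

9

Pick Riga [1,3], then Riga [2,4], then Doha [3,5], then Quito [4,6], then Lima [5,7], then Riga [6,8], then Lima [8,10], then Riga [9,11], then Riga [10,12]; all 9 stops appear in both, in order. The LCS DP gives dp[12][12] = 9, so this is optimal.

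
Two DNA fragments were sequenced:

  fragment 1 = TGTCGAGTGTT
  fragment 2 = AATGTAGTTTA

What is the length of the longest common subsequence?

8

Let dp[i][j] be the LCS length of the first i bases of fragment 1 and the first j bases of fragment 2. dp[i][j] = dp[i-1][j-1]+1 when the i-th and j-th bases match, else max(dp[i-1][j], dp[i][j-1]).
    ·  A  A  T  G  T  A  G  T  T  T  A
 ·  0  0  0  0  0  0  0  0  0  0  0  0
 T  0  0  0  1  1  1  1  1  1  1  1  1
 G  0  0  0  1  2  2  2  2  2  2  2  2
 T  0  0  0  1  2  3  3  3  3  3  3  3
 C  0  0  0  1  2  3  3  3  3  3  3  3
 G  0  0  0  1  2  3  3  4  4  4  4  4
 A  0  1  1  1  2  3  4  4  4  4  4  5
 G  0  1  1  1  2  3  4  5  5  5  5  5
 T  0  1  1  2  2  3  4  5  6  6  6  6
 G  0  1  1  2  3  3  4  5  6  6  6  6
 T  0  1  1  2  3  4  4  5  6  7  7  7
 T  0  1  1  2  3  4  4  5  6  7  8  8
dp[11][11] = 8. One LCS (by backtracking along matches): TGTAGTTT.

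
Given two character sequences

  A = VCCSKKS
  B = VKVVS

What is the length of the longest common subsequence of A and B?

Let dp[i][j] be the LCS length of the first i characters of A and the first j characters of B. dp[i][j] = dp[i-1][j-1]+1 when the i-th and j-th characters match, else max(dp[i-1][j], dp[i][j-1]).
    ·  V  K  V  V  S
 ·  0  0  0  0  0  0
 V  0  1  1  1  1  1
 C  0  1  1  1  1  1
 C  0  1  1  1  1  1
 S  0  1  1  1  1  2
 K  0  1  2  2  2  2
 K  0  1  2  2  2  2
 S  0  1  2  2  2  3
dp[7][5] = 3. One LCS (by backtracking along matches): VKS.

3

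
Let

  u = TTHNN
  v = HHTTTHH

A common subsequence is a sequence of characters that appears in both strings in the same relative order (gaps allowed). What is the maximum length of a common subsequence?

Match T at u[1]=v[4], T at u[2]=v[5], H at u[3]=v[7] — 3 characters in the same relative order in both, and the DP table's final entry dp[5][7] is also 3, so no common subsequence is longer.

3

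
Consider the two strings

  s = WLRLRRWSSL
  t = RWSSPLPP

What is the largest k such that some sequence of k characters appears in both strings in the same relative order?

One common subsequence of length 5: R at s[6]=t[1], W at s[7]=t[2], S at s[8]=t[3], S at s[9]=t[4], L at s[10]=t[6]. dp[10][8] = 5 confirms this is the maximum.

5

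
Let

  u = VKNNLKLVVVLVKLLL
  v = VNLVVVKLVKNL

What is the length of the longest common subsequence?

Match V at u[1]=v[1], N at u[4]=v[2], L at u[7]=v[3], V at u[8]=v[4], V at u[9]=v[5], V at u[10]=v[6], L at u[11]=v[8], V at u[12]=v[9], K at u[13]=v[10], L at u[16]=v[12] — 10 characters in the same relative order in both. The LCS DP gives dp[16][12] = 10, so this is optimal.

10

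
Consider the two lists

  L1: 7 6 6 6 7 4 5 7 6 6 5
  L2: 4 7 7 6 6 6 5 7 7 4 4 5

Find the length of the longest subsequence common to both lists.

One common subsequence of length 7: 7 (L1 #1, L2 #3); then 6 (L1 #2, L2 #4); then 6 (L1 #3, L2 #5); then 6 (L1 #4, L2 #6); then 7 (L1 #5, L2 #9); then 4 (L1 #6, L2 #11); then 5 (L1 #11, L2 #12). dp[11][12] = 7 confirms this is the maximum.

7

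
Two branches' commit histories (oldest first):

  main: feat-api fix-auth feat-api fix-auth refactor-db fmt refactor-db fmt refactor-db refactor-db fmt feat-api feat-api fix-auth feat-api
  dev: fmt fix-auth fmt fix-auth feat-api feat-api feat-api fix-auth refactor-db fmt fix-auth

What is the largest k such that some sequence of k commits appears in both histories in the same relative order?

6

Pick feat-api at main[1]=dev[6]; then feat-api at main[3]=dev[7]; then fix-auth at main[4]=dev[8]; then refactor-db at main[10]=dev[9]; then fmt at main[11]=dev[10]; then fix-auth at main[14]=dev[11]; all 6 commits appear in both, in order. The LCS DP gives dp[15][11] = 6, so this is optimal.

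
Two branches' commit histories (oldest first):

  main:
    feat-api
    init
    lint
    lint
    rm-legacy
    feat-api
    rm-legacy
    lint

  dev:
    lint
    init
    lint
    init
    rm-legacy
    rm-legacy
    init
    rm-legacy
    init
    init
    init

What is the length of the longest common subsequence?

4

Taking init (main #2, dev #2), then lint (main #3, dev #3), then rm-legacy (main #5, dev #6), then rm-legacy (main #7, dev #8) gives a common subsequence of length 4. dp[8][11] = 4 confirms this is the maximum.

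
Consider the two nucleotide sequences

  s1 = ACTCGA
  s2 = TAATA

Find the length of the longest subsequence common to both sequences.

Taking A at s1[1]=s2[3], T at s1[3]=s2[4], A at s1[6]=s2[5] gives a common subsequence of length 3. The LCS DP gives dp[6][5] = 3, so this is optimal.

3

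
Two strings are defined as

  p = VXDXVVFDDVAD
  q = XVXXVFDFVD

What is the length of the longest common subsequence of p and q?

8

Taking V at p[1]=q[2] → X at p[2]=q[3] → X at p[4]=q[4] → V at p[6]=q[5] → F at p[7]=q[6] → D at p[8]=q[7] → V at p[10]=q[9] → D at p[12]=q[10] gives a common subsequence of length 8, and the DP table's final entry dp[12][10] is also 8, so no common subsequence is longer.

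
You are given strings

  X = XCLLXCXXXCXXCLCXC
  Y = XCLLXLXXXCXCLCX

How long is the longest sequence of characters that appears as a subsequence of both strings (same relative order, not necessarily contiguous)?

Match X at X[1]=Y[1], then C at X[2]=Y[2], then L at X[3]=Y[3], then L at X[4]=Y[4], then X at X[5]=Y[5], then X at X[7]=Y[7], then X at X[8]=Y[8], then X at X[9]=Y[9], then C at X[10]=Y[10], then X at X[12]=Y[11], then C at X[13]=Y[12], then L at X[14]=Y[13], then C at X[15]=Y[14], then X at X[16]=Y[15] — 14 characters in the same relative order in both. The LCS DP gives dp[17][15] = 14, so this is optimal.

14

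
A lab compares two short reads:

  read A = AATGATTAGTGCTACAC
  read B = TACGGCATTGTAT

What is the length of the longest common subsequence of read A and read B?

Taking A [1,2]; then G [4,5]; then A [5,7]; then T [6,8]; then T [7,9]; then G [9,10]; then T [10,11]; then T [13,13] gives a common subsequence of length 8. The LCS DP gives dp[17][13] = 8, so this is optimal.

8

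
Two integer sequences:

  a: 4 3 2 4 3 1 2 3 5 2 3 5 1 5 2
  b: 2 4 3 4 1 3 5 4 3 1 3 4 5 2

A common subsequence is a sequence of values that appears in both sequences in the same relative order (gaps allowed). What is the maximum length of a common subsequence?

10

One common subsequence of length 10: 4 at a[1]=b[2], then 3 at a[2]=b[3], then 4 at a[4]=b[4], then 1 at a[6]=b[5], then 3 at a[8]=b[6], then 5 at a[9]=b[7], then 3 at a[11]=b[9], then 1 at a[13]=b[10], then 5 at a[14]=b[13], then 2 at a[15]=b[14]. dp[15][14] = 10 confirms this is the maximum.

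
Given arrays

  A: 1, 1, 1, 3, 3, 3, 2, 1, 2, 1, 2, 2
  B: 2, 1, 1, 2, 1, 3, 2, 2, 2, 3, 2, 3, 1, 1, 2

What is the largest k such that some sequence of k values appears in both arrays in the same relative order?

9

Taking 1 [1,2], then 1 [2,3], then 1 [3,5], then 3 [4,6], then 3 [5,10], then 3 [6,12], then 1 [8,13], then 1 [10,14], then 2 [12,15] gives a common subsequence of length 9. dp[12][15] = 9 confirms this is the maximum.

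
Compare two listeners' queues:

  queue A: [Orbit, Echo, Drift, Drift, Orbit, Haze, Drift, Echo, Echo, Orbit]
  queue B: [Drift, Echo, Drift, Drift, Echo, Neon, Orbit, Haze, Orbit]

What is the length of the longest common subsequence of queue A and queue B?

6

Match Echo (queue A #2, queue B #2), then Drift (queue A #3, queue B #3), then Drift (queue A #4, queue B #4), then Orbit (queue A #5, queue B #7), then Haze (queue A #6, queue B #8), then Orbit (queue A #10, queue B #9) — 6 songs in the same relative order in both. The LCS DP gives dp[10][9] = 6, so this is optimal.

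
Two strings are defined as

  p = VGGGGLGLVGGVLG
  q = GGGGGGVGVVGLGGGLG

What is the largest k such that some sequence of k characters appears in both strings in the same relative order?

Taking G (p #2, q #5); then G (p #3, q #6); then G (p #4, q #8); then G (p #5, q #11); then L (p #6, q #12); then G (p #7, q #13); then G (p #10, q #14); then G (p #11, q #15); then L (p #13, q #16); then G (p #14, q #17) gives a common subsequence of length 10, and the DP table's final entry dp[14][17] is also 10, so no common subsequence is longer.

10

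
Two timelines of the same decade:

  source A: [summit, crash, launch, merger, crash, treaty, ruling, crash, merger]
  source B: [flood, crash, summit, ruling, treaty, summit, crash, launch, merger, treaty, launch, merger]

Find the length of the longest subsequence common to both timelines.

Match summit [1,6]; then crash [2,7]; then launch [3,8]; then merger [4,9]; then treaty [6,10]; then merger [9,12] — 6 events in the same relative order in both. Since dp[9][12] = 6, nothing longer is possible.

6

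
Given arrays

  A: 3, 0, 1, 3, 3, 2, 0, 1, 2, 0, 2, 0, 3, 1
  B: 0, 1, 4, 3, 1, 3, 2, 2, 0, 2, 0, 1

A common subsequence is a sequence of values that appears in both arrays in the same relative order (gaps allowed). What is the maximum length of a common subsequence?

10

Pick 0 (A #2, B #1), then 1 (A #3, B #2), then 3 (A #4, B #4), then 3 (A #5, B #6), then 2 (A #6, B #7), then 2 (A #9, B #8), then 0 (A #10, B #9), then 2 (A #11, B #10), then 0 (A #12, B #11), then 1 (A #14, B #12); all 10 values appear in both, in order, and the DP table's final entry dp[14][12] is also 10, so no common subsequence is longer.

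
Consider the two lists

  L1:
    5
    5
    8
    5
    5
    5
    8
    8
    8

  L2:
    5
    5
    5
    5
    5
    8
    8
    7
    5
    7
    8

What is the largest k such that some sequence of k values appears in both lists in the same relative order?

Match 5 at L1[1]=L2[1]; then 5 at L1[2]=L2[2]; then 5 at L1[4]=L2[3]; then 5 at L1[5]=L2[4]; then 5 at L1[6]=L2[5]; then 8 at L1[7]=L2[6]; then 8 at L1[8]=L2[7]; then 8 at L1[9]=L2[11] — 8 values in the same relative order in both. The LCS DP gives dp[9][11] = 8, so this is optimal.

8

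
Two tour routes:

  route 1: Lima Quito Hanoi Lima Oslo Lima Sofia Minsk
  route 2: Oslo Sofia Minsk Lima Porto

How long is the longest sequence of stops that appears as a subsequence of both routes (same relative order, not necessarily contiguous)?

3

One common subsequence of length 3: Oslo at route 1[5]=route 2[1], then Sofia at route 1[7]=route 2[2], then Minsk at route 1[8]=route 2[3], and the DP table's final entry dp[8][5] is also 3, so no common subsequence is longer.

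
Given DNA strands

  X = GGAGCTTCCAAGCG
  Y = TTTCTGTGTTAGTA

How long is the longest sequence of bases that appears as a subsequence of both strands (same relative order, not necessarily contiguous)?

6

Pick G (X #1, Y #6), then G (X #2, Y #8), then A (X #3, Y #11), then G (X #4, Y #12), then T (X #7, Y #13), then A (X #11, Y #14); all 6 bases appear in both, in order. The LCS DP gives dp[14][14] = 6, so this is optimal.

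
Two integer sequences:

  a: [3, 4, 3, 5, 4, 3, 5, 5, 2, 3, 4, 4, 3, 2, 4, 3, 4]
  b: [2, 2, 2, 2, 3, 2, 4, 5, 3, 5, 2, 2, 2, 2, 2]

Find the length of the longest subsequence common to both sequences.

One common subsequence of length 7: 3 (a #1, b #5), 4 (a #2, b #7), 5 (a #4, b #8), 3 (a #6, b #9), 5 (a #7, b #10), 2 (a #9, b #14), 2 (a #14, b #15). dp[17][15] = 7 confirms this is the maximum.

7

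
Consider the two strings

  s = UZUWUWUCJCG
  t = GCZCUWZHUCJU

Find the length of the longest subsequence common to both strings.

6

Let dp[i][j] be the LCS length of the first i characters of s and the first j characters of t. dp[i][j] = dp[i-1][j-1]+1 when the i-th and j-th characters match, else max(dp[i-1][j], dp[i][j-1]).
    ·  G  C  Z  C  U  W  Z  H  U  C  J  U
 ·  0  0  0  0  0  0  0  0  0  0  0  0  0
 U  0  0  0  0  0  1  1  1  1  1  1  1  1
 Z  0  0  0  1  1  1  1  2  2  2  2  2  2
 U  0  0  0  1  1  2  2  2  2  3  3  3  3
 W  0  0  0  1  1  2  3  3  3  3  3  3  3
 U  0  0  0  1  1  2  3  3  3  4  4  4  4
 W  0  0  0  1  1  2  3  3  3  4  4  4  4
 U  0  0  0  1  1  2  3  3  3  4  4  4  5
 C  0  0  1  1  2  2  3  3  3  4  5  5  5
 J  0  0  1  1  2  2  3  3  3  4  5  6  6
 C  0  0  1  1  2  2  3  3  3  4  5  6  6
 G  0  1  1  1  2  2  3  3  3  4  5  6  6
dp[11][12] = 6. One LCS (by backtracking along matches): ZUWUCJ.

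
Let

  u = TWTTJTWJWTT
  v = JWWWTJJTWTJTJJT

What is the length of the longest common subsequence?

Pick W at u[2]=v[4] → T at u[3]=v[5] → J at u[5]=v[7] → T at u[6]=v[8] → W at u[7]=v[9] → J at u[8]=v[11] → T at u[10]=v[12] → T at u[11]=v[15]; all 8 characters appear in both, in order. The LCS DP gives dp[11][15] = 8, so this is optimal.

8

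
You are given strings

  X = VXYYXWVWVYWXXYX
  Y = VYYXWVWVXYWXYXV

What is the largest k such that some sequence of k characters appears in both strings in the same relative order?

Match V [1,1], Y [3,2], Y [4,3], X [5,4], W [6,5], V [7,6], W [8,7], V [9,8], Y [10,10], W [11,11], X [13,12], Y [14,13], X [15,14] — 13 characters in the same relative order in both. dp[15][15] = 13 confirms this is the maximum.

13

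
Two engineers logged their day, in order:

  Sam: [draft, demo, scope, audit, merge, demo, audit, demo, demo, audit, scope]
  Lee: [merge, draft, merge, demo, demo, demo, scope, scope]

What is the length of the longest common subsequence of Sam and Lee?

6

Pick draft [1,2], then merge [5,3], then demo [6,4], then demo [8,5], then demo [9,6], then scope [11,8]; all 6 tasks appear in both, in order. Since dp[11][8] = 6, nothing longer is possible.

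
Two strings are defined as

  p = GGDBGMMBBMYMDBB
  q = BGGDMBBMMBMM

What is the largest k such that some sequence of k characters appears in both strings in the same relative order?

Pick G (p #1, q #2), then G (p #2, q #3), then D (p #3, q #4), then B (p #4, q #7), then M (p #6, q #8), then M (p #7, q #9), then B (p #9, q #10), then M (p #10, q #11), then M (p #12, q #12); all 9 characters appear in both, in order. The LCS DP gives dp[15][12] = 9, so this is optimal.

9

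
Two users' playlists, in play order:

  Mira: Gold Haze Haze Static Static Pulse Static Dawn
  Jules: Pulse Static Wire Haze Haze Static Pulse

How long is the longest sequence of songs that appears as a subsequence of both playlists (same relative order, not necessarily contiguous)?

Taking Haze [2,4] → Haze [3,5] → Static [5,6] → Pulse [6,7] gives a common subsequence of length 4. Since dp[8][7] = 4, nothing longer is possible.

4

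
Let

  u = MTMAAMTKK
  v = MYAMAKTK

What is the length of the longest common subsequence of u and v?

Let dp[i][j] be the LCS length of the first i characters of u and the first j characters of v. dp[i][j] = dp[i-1][j-1]+1 when the i-th and j-th characters match, else max(dp[i-1][j], dp[i][j-1]).
    ·  M  Y  A  M  A  K  T  K
 ·  0  0  0  0  0  0  0  0  0
 M  0  1  1  1  1  1  1  1  1
 T  0  1  1  1  1  1  1  2  2
 M  0  1  1  1  2  2  2  2  2
 A  0  1  1  2  2  3  3  3  3
 A  0  1  1  2  2  3  3  3  3
 M  0  1  1  2  3  3  3  3  3
 T  0  1  1  2  3  3  3  4  4
 K  0  1  1  2  3  3  4  4  5
 K  0  1  1  2  3  3  4  4  5
dp[9][8] = 5. One LCS (by backtracking along matches): MMATK.

5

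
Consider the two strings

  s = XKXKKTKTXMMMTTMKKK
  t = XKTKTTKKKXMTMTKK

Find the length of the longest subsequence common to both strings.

One common subsequence of length 11: X (s #1, t #1), then K (s #2, t #4), then K (s #4, t #7), then K (s #5, t #8), then K (s #7, t #9), then X (s #9, t #10), then M (s #10, t #11), then M (s #12, t #13), then T (s #14, t #14), then K (s #17, t #15), then K (s #18, t #16). Since dp[18][16] = 11, nothing longer is possible.

11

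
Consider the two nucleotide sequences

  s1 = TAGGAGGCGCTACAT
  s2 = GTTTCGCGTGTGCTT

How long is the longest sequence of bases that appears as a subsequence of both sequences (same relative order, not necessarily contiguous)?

8

Pick T (s1 #1, s2 #4), G (s1 #3, s2 #6), G (s1 #4, s2 #8), G (s1 #6, s2 #10), G (s1 #9, s2 #12), C (s1 #10, s2 #13), T (s1 #11, s2 #14), T (s1 #15, s2 #15); all 8 bases appear in both, in order, and the DP table's final entry dp[15][15] is also 8, so no common subsequence is longer.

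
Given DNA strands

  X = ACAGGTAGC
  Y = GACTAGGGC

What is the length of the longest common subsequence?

Let dp[i][j] be the LCS length of the first i bases of X and the first j bases of Y. dp[i][j] = dp[i-1][j-1]+1 when the i-th and j-th bases match, else max(dp[i-1][j], dp[i][j-1]).
    ·  G  A  C  T  A  G  G  G  C
 ·  0  0  0  0  0  0  0  0  0  0
 A  0  0  1  1  1  1  1  1  1  1
 C  0  0  1  2  2  2  2  2  2  2
 A  0  0  1  2  2  3  3  3  3  3
 G  0  1  1  2  2  3  4  4  4  4
 G  0  1  1  2  2  3  4  5  5  5
 T  0  1  1  2  3  3  4  5  5  5
 A  0  1  2  2  3  4  4  5  5  5
 G  0  1  2  2  3  4  5  5  6  6
 C  0  1  2  3  3  4  5  5  6  7
dp[9][9] = 7. One LCS (by backtracking along matches): ACAGGGC.

7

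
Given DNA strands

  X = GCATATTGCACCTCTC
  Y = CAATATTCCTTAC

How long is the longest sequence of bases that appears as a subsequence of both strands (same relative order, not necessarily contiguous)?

11

One common subsequence of length 11: C (X #2, Y #1), then A (X #3, Y #3), then T (X #4, Y #4), then A (X #5, Y #5), then T (X #6, Y #6), then T (X #7, Y #7), then C (X #11, Y #8), then C (X #12, Y #9), then T (X #13, Y #10), then T (X #15, Y #11), then C (X #16, Y #13). Since dp[16][13] = 11, nothing longer is possible.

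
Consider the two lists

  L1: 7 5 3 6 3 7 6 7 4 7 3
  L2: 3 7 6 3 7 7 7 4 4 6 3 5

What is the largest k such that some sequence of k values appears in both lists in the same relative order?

7

Let dp[i][j] be the LCS length of the first i values of L1 and the first j values of L2. dp[i][j] = dp[i-1][j-1]+1 when the i-th and j-th values match, else max(dp[i-1][j], dp[i][j-1]).
    ·  3  7  6  3  7  7  7  4  4  6  3  5
 ·  0  0  0  0  0  0  0  0  0  0  0  0  0
 7  0  0  1  1  1  1  1  1  1  1  1  1  1
 5  0  0  1  1  1  1  1  1  1  1  1  1  2
 3  0  1  1  1  2  2  2  2  2  2  2  2  2
 6  0  1  1  2  2  2  2  2  2  2  3  3  3
 3  0  1  1  2  3  3  3  3  3  3  3  4  4
 7  0  1  2  2  3  4  4  4  4  4  4  4  4
 6  0  1  2  3  3  4  4  4  4  4  5  5  5
 7  0  1  2  3  3  4  5  5  5  5  5  5  5
 4  0  1  2  3  3  4  5  5  6  6  6  6  6
 7  0  1  2  3  3  4  5  6  6  6  6  6  6
 3  0  1  2  3  4  4  5  6  6  6  6  7  7
dp[11][12] = 7. One LCS (by backtracking along matches): 7, 6, 3, 7, 7, 4, 3.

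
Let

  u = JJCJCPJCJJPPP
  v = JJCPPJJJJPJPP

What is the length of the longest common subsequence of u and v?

Pick J (u #1, v #1), then J (u #2, v #2), then C (u #3, v #3), then J (u #4, v #6), then J (u #7, v #7), then J (u #9, v #8), then J (u #10, v #9), then P (u #11, v #10), then P (u #12, v #12), then P (u #13, v #13); all 10 characters appear in both, in order. Since dp[13][13] = 10, nothing longer is possible.

10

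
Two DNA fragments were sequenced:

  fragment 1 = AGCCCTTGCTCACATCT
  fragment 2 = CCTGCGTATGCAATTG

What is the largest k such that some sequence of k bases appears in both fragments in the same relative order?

One common subsequence of length 11: C (fragment 1 #3, fragment 2 #1) → C (fragment 1 #4, fragment 2 #2) → C (fragment 1 #5, fragment 2 #5) → T (fragment 1 #6, fragment 2 #7) → T (fragment 1 #7, fragment 2 #9) → G (fragment 1 #8, fragment 2 #10) → C (fragment 1 #11, fragment 2 #11) → A (fragment 1 #12, fragment 2 #12) → A (fragment 1 #14, fragment 2 #13) → T (fragment 1 #15, fragment 2 #14) → T (fragment 1 #17, fragment 2 #15). dp[17][16] = 11 confirms this is the maximum.

11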